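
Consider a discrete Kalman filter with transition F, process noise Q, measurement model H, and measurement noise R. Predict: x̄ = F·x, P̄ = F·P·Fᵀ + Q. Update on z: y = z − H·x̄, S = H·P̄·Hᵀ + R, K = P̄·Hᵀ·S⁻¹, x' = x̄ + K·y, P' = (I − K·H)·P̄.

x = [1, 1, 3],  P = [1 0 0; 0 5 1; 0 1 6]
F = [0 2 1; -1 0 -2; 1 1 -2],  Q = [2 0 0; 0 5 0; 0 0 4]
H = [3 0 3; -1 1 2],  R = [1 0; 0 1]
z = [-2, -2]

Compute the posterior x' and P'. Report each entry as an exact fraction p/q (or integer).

x' = [-52888/142555, -264634/142555, -41113/142555]
P' = [101821/142555 250983/142555 -91584/142555; 250983/142555 794699/142555 -251852/142555; -91584/142555 -251852/142555 97151/142555]

x̄ = F·x = [5, -7, -4]
P̄ = F·P·Fᵀ + Q = [32 -16 -5; -16 30 21; -5 21 30]
y = z − H·x̄ = [-5, 18]
S = H·P̄·Hᵀ + R = [469 84; 84 319]
K = P̄·Hᵀ·S⁻¹ = [30711/142555 -4858/20365; -2607/142555 5716/20365; 16701/142555 4862/20365]
x' = x̄ + K·y = [-52888/142555, -264634/142555, -41113/142555]
P' = (I − K·H)·P̄ = [101821/142555 250983/142555 -91584/142555; 250983/142555 794699/142555 -251852/142555; -91584/142555 -251852/142555 97151/142555]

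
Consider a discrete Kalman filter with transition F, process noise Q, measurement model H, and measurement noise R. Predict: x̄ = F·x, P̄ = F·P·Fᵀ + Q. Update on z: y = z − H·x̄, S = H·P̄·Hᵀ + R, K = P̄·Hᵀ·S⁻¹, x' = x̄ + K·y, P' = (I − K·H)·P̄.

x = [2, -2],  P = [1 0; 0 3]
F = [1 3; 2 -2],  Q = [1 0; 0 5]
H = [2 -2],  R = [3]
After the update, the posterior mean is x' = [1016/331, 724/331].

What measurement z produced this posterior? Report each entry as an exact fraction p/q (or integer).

z = [2]

x̄ = F·x = [-4, 8]
P̄ = F·P·Fᵀ + Q = [29 -16; -16 21]
S = H·P̄·Hᵀ + R = [331]
K = P̄·Hᵀ·S⁻¹ = [90/331; -74/331]
x' − x̄ = [2340/331, -1924/331] = K·y
y = (KᵀK)⁻¹·Kᵀ·(x' − x̄) = [26]
z = y + H·x̄ = [26] + [-24] = [2]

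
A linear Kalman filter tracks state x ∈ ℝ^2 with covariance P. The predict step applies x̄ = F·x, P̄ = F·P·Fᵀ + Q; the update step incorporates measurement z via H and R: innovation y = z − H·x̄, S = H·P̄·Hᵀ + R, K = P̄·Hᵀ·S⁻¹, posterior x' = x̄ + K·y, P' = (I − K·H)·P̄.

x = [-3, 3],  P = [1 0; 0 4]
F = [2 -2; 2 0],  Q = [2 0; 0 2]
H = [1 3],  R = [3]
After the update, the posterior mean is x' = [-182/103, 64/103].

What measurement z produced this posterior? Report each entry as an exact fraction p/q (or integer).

z = [1]

x̄ = F·x = [-12, -6]
P̄ = F·P·Fᵀ + Q = [22 4; 4 6]
S = H·P̄·Hᵀ + R = [103]
K = P̄·Hᵀ·S⁻¹ = [34/103; 22/103]
x' − x̄ = [1054/103, 682/103] = K·y
y = (KᵀK)⁻¹·Kᵀ·(x' − x̄) = [31]
z = y + H·x̄ = [31] + [-30] = [1]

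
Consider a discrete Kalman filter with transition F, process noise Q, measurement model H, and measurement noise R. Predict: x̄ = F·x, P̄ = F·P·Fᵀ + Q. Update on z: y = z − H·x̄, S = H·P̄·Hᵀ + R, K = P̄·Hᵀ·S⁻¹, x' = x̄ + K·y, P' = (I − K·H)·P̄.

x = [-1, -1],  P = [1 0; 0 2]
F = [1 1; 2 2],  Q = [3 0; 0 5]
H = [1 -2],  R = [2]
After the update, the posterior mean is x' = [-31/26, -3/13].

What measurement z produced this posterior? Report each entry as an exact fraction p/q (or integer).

z = [-1]

x̄ = F·x = [-2, -4]
P̄ = F·P·Fᵀ + Q = [6 6; 6 17]
S = H·P̄·Hᵀ + R = [52]
K = P̄·Hᵀ·S⁻¹ = [-3/26; -7/13]
x' − x̄ = [21/26, 49/13] = K·y
y = (KᵀK)⁻¹·Kᵀ·(x' − x̄) = [-7]
z = y + H·x̄ = [-7] + [6] = [-1]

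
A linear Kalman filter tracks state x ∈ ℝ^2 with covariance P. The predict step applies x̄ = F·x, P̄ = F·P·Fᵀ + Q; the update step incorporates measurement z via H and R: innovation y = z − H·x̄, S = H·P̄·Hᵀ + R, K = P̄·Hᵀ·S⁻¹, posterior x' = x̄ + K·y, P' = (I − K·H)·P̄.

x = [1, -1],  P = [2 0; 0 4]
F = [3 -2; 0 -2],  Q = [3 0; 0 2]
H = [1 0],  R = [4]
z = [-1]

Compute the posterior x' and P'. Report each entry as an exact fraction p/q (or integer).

x̄ = F·x = [5, 2]
P̄ = F·P·Fᵀ + Q = [37 16; 16 18]
y = z − H·x̄ = [-6]
S = H·P̄·Hᵀ + R = [41]
K = P̄·Hᵀ·S⁻¹ = [37/41; 16/41]
x' = x̄ + K·y = [-17/41, -14/41]
P' = (I − K·H)·P̄ = [148/41 64/41; 64/41 482/41]

x' = [-17/41, -14/41]
P' = [148/41 64/41; 64/41 482/41]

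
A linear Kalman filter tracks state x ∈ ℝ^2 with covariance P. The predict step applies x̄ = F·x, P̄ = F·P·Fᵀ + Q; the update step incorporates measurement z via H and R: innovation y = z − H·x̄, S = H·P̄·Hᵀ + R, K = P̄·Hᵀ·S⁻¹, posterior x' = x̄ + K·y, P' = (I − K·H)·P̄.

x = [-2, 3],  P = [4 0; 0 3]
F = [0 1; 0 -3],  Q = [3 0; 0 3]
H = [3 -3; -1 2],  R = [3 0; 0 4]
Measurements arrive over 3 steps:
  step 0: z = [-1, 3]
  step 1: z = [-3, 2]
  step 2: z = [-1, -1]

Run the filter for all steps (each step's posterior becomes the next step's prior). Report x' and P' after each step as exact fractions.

step 0: x' = [339/1111, 894/1111], P' = [1608/1111 1350/1111; 1350/1111 1407/1111]
step 1: x' = [-200052/596815, 393879/596815], P' = [854304/596815 714042/596815; 714042/596815 742701/596815]
step 2: x' = [-179464515/316258201, -121243116/316258201], P' = [452570424/316258201 378220698/316258201; 378220698/316258201 393379761/316258201]

step 0: x̄ = F·x = [3, -9]
step 0: P̄ = F·P·Fᵀ + Q = [6 -9; -9 30]
step 0: y = z − H·x̄ = [-37, 24]
step 0: S = H·P̄·Hᵀ + R = [489 -279; -279 166]
step 0: K = P̄·Hᵀ·S⁻¹ = [258/1111 273/1111; -57/1111 366/1111]
step 0: x' = x̄ + K·y = [339/1111, 894/1111]
step 0: P' = (I − K·H)·P̄ = [1608/1111 1350/1111; 1350/1111 1407/1111]
step 1: x̄ = F·x = [894/1111, -2682/1111]
step 1: P̄ = F·P·Fᵀ + Q = [4740/1111 -4221/1111; -4221/1111 15996/1111]
step 1: y = z − H·x̄ = [-14061/1111, 8480/1111]
step 1: S = H·P̄·Hᵀ + R = [265935/1111 -148185/1111; -148185/1111 90052/1111]
step 1: K = P̄·Hᵀ·S⁻¹ = [140262/596815 28689/119363; -28659/596815 38568/119363]
step 1: x' = x̄ + K·y = [-200052/596815, 393879/596815]
step 1: P' = (I − K·H)·P̄ = [854304/596815 714042/596815; 714042/596815 742701/596815]
step 2: x̄ = F·x = [393879/596815, -1181637/596815]
step 2: P̄ = F·P·Fᵀ + Q = [2533146/596815 -2228103/596815; -2228103/596815 8474754/596815]
step 2: y = z − H·x̄ = [-5323363/596815, 2160338/596815]
step 2: S = H·P̄·Hᵀ + R = [140967399/596815 -78500889/596815; -78500889/596815 47731834/596815]
step 2: K = P̄·Hᵀ·S⁻¹ = [74349726/316258201 75967743/316258201; -15159063/316258201 102134706/316258201]
step 2: x' = x̄ + K·y = [-179464515/316258201, -121243116/316258201]
step 2: P' = (I − K·H)·P̄ = [452570424/316258201 378220698/316258201; 378220698/316258201 393379761/316258201]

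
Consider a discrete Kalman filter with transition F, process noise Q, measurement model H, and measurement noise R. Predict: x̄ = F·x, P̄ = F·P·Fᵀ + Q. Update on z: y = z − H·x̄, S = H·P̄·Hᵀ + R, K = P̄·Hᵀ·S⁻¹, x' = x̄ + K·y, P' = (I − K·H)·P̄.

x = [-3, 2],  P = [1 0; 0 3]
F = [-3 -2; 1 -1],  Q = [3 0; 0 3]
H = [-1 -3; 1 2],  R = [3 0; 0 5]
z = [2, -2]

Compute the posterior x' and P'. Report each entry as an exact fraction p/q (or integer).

x' = [548/99, -283/99]
P' = [349/33 -122/33; -122/33 17/11]

x̄ = F·x = [5, -5]
P̄ = F·P·Fᵀ + Q = [24 3; 3 7]
y = z − H·x̄ = [-8, 3]
S = H·P̄·Hᵀ + R = [108 -81; -81 69]
K = P̄·Hᵀ·S⁻¹ = [17/99 7/11; -31/99 -4/33]
x' = x̄ + K·y = [548/99, -283/99]
P' = (I − K·H)·P̄ = [349/33 -122/33; -122/33 17/11]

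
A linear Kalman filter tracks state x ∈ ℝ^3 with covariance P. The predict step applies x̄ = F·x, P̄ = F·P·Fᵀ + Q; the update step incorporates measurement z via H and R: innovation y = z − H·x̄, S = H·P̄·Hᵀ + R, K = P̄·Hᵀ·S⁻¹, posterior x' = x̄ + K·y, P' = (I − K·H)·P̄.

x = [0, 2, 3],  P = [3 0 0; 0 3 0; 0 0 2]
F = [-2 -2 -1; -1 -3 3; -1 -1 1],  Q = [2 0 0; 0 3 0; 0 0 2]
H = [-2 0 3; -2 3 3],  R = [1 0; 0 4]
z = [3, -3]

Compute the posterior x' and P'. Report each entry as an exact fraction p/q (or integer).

x' = [-128857/35703, -8052/3967, -48469/35703]
P' = [295168/35703 1638/3967 189850/35703; 1638/3967 2166/3967 666/3967; 189850/35703 666/3967 125842/35703]

x̄ = F·x = [-7, 3, 1]
P̄ = F·P·Fᵀ + Q = [28 18 10; 18 51 18; 10 18 10]
y = z − H·x̄ = [-14, -29]
S = H·P̄·Hᵀ + R = [83 136; 136 653]
K = P̄·Hᵀ·S⁻¹ = [-20786/35703 5860/35703; -1278/3967 1305/3967; -2174/35703 3952/35703]
x' = x̄ + K·y = [-128857/35703, -8052/3967, -48469/35703]
P' = (I − K·H)·P̄ = [295168/35703 1638/3967 189850/35703; 1638/3967 2166/3967 666/3967; 189850/35703 666/3967 125842/35703]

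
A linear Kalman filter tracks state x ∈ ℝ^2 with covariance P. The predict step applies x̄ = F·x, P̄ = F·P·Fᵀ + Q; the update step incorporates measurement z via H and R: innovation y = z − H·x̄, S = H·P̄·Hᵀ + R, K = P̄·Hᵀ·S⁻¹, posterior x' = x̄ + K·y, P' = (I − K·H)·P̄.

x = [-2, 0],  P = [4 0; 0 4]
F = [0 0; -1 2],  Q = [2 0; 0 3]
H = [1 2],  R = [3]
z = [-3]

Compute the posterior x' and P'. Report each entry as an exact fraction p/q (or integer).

x̄ = F·x = [0, 2]
P̄ = F·P·Fᵀ + Q = [2 0; 0 23]
y = z − H·x̄ = [-7]
S = H·P̄·Hᵀ + R = [97]
K = P̄·Hᵀ·S⁻¹ = [2/97; 46/97]
x' = x̄ + K·y = [-14/97, -128/97]
P' = (I − K·H)·P̄ = [190/97 -92/97; -92/97 115/97]

x' = [-14/97, -128/97]
P' = [190/97 -92/97; -92/97 115/97]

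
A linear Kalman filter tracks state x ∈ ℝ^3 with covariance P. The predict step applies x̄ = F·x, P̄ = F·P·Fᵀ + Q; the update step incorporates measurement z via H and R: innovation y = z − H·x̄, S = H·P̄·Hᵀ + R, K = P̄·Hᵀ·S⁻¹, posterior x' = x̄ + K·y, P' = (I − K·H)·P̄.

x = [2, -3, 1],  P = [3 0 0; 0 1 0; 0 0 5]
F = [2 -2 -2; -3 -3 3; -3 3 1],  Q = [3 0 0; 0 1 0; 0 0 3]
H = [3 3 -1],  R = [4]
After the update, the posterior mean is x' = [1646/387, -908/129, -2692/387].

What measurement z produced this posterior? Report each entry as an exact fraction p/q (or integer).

z = [-2]

x̄ = F·x = [8, 6, -14]
P̄ = F·P·Fᵀ + Q = [39 -42 -34; -42 82 33; -34 33 44]
S = H·P̄·Hᵀ + R = [387]
K = P̄·Hᵀ·S⁻¹ = [25/387; 29/129; -47/387]
x' − x̄ = [-1450/387, -1682/129, 2726/387] = K·y
y = (KᵀK)⁻¹·Kᵀ·(x' − x̄) = [-58]
z = y + H·x̄ = [-58] + [56] = [-2]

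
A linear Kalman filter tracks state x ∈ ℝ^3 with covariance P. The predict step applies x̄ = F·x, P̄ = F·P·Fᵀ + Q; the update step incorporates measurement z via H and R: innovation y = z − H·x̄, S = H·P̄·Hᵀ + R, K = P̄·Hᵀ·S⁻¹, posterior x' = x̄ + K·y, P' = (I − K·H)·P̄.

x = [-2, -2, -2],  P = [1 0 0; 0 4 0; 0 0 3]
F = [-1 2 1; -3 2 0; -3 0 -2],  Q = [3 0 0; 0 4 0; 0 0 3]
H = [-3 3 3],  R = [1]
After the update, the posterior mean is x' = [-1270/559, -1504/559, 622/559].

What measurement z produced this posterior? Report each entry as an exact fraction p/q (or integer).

z = [2]

x̄ = F·x = [-4, 2, 10]
P̄ = F·P·Fᵀ + Q = [23 19 -3; 19 29 9; -3 9 24]
S = H·P̄·Hᵀ + R = [559]
K = P̄·Hᵀ·S⁻¹ = [-21/559; 57/559; 108/559]
x' − x̄ = [966/559, -2622/559, -4968/559] = K·y
y = (KᵀK)⁻¹·Kᵀ·(x' − x̄) = [-46]
z = y + H·x̄ = [-46] + [48] = [2]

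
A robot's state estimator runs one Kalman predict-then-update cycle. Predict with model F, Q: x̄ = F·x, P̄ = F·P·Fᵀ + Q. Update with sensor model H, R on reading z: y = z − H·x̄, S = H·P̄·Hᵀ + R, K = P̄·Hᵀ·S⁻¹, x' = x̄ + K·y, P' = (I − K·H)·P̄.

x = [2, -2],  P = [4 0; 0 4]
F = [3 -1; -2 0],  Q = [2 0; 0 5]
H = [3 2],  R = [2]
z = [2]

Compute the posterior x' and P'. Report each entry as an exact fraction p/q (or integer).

x̄ = F·x = [8, -4]
P̄ = F·P·Fᵀ + Q = [42 -24; -24 21]
y = z − H·x̄ = [-14]
S = H·P̄·Hᵀ + R = [176]
K = P̄·Hᵀ·S⁻¹ = [39/88; -15/88]
x' = x̄ + K·y = [79/44, -71/44]
P' = (I − K·H)·P̄ = [327/44 -471/44; -471/44 699/44]

x' = [79/44, -71/44]
P' = [327/44 -471/44; -471/44 699/44]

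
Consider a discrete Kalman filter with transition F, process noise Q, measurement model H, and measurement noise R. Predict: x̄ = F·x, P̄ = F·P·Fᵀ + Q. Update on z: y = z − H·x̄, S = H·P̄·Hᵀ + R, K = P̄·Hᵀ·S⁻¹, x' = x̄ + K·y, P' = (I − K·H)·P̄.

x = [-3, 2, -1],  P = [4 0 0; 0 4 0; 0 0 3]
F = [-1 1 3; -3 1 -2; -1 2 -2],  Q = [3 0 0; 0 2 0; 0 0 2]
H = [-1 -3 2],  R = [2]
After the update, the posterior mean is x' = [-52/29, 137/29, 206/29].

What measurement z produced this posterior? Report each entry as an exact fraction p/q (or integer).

x̄ = F·x = [2, 13, 9]
P̄ = F·P·Fᵀ + Q = [38 -2 -6; -2 54 32; -6 32 34]
S = H·P̄·Hᵀ + R = [290]
K = P̄·Hᵀ·S⁻¹ = [-22/145; -48/145; -11/145]
x' − x̄ = [-110/29, -240/29, -55/29] = K·y
y = (KᵀK)⁻¹·Kᵀ·(x' − x̄) = [25]
z = y + H·x̄ = [25] + [-23] = [2]

z = [2]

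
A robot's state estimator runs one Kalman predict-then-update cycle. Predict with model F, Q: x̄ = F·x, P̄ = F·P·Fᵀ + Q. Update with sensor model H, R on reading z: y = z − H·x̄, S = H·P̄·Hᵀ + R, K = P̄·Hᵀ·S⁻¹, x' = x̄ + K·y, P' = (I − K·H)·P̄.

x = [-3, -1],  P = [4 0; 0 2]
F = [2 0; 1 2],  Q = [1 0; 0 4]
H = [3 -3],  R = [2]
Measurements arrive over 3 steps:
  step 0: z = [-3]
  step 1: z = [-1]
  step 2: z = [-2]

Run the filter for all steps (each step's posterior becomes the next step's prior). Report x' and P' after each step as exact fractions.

step 0: x' = [-6, -5], P' = [1906/155 1888/155; 1888/155 1904/155]
step 1: x' = [-32073/5003, -30674/5003], P' = [509172/25015 516342/25015; 516342/25015 529002/25015]
step 2: x' = [-19718487/6214013, -15901915/6214013], P' = [136355294/6214013 138399312/6214013; 138399312/6214013 141813104/6214013]

step 0: x̄ = F·x = [-6, -5]
step 0: P̄ = F·P·Fᵀ + Q = [17 8; 8 16]
step 0: y = z − H·x̄ = [0]
step 0: S = H·P̄·Hᵀ + R = [155]
step 0: K = P̄·Hᵀ·S⁻¹ = [27/155; -24/155]
step 0: x' = x̄ + K·y = [-6, -5]
step 0: P' = (I − K·H)·P̄ = [1906/155 1888/155; 1888/155 1904/155]
step 1: x̄ = F·x = [-12, -16]
step 1: P̄ = F·P·Fᵀ + Q = [7779/155 11364/155; 11364/155 17694/155]
step 1: y = z − H·x̄ = [-13]
step 1: S = H·P̄·Hᵀ + R = [5003/31]
step 1: K = P̄·Hᵀ·S⁻¹ = [-2151/5003; -3798/5003]
step 1: x' = x̄ + K·y = [-32073/5003, -30674/5003]
step 1: P' = (I − K·H)·P̄ = [509172/25015 516342/25015; 516342/25015 529002/25015]
step 2: x̄ = F·x = [-64146/5003, -93421/5003]
step 2: P̄ = F·P·Fᵀ + Q = [2061703/25015 3083712/25015; 3083712/25015 4790608/25015]
step 2: y = z − H·x̄ = [-97831/5003]
step 2: S = H·P̄·Hᵀ + R = [6214013/25015]
step 2: K = P̄·Hᵀ·S⁻¹ = [-3066027/6214013; -5120688/6214013]
step 2: x' = x̄ + K·y = [-19718487/6214013, -15901915/6214013]
step 2: P' = (I − K·H)·P̄ = [136355294/6214013 138399312/6214013; 138399312/6214013 141813104/6214013]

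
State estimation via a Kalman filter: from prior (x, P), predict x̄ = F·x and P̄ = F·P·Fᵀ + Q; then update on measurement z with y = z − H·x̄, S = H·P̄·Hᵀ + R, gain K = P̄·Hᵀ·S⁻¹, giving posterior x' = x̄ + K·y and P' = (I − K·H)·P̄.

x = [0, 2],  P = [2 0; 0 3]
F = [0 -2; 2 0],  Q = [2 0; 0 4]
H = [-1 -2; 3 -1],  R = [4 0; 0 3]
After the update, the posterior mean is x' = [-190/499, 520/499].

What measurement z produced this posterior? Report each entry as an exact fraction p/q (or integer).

x̄ = F·x = [-4, 0]
P̄ = F·P·Fᵀ + Q = [14 0; 0 12]
S = H·P̄·Hᵀ + R = [66 -18; -18 141]
K = P̄·Hᵀ·S⁻¹ = [-203/1497 140/499; -200/499 -68/499]
x' − x̄ = [1806/499, 520/499] = K·y
y = (KᵀK)⁻¹·Kᵀ·(x' − x̄) = [-6, 10]
z = y + H·x̄ = [-6, 10] + [4, -12] = [-2, -2]

z = [-2, -2]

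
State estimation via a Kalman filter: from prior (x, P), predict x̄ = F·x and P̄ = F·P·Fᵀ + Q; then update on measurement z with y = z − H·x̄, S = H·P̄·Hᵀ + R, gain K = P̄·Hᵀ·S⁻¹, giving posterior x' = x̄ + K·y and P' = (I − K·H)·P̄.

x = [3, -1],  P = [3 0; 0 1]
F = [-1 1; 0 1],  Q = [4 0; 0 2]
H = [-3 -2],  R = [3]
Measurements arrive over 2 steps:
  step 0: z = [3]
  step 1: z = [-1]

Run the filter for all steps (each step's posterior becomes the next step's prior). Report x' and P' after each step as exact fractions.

step 0: x' = [-10/9, 0], P' = [116/99 -15/11; -15/11 24/11]
step 1: x' = [746/1377, -133/459], P' = [14710/15147 -5507/5049; -5507/5049 3067/1683]

step 0: x̄ = F·x = [-4, -1]
step 0: P̄ = F·P·Fᵀ + Q = [8 1; 1 3]
step 0: y = z − H·x̄ = [-11]
step 0: S = H·P̄·Hᵀ + R = [99]
step 0: K = P̄·Hᵀ·S⁻¹ = [-26/99; -1/11]
step 0: x' = x̄ + K·y = [-10/9, 0]
step 0: P' = (I − K·H)·P̄ = [116/99 -15/11; -15/11 24/11]
step 1: x̄ = F·x = [10/9, 0]
step 1: P̄ = F·P·Fᵀ + Q = [998/99 39/11; 39/11 46/11]
step 1: y = z − H·x̄ = [7/3]
step 1: S = H·P̄·Hᵀ + R = [153]
step 1: K = P̄·Hᵀ·S⁻¹ = [-112/459; -19/153]
step 1: x' = x̄ + K·y = [746/1377, -133/459]
step 1: P' = (I − K·H)·P̄ = [14710/15147 -5507/5049; -5507/5049 3067/1683]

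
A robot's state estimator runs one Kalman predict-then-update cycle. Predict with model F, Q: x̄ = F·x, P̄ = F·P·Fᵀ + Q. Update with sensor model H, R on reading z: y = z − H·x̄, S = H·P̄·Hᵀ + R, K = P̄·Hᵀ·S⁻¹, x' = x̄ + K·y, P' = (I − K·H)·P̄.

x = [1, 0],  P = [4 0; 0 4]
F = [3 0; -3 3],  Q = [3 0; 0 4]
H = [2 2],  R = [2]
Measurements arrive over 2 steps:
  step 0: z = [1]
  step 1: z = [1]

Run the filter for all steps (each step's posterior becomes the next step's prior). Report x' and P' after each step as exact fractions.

step 0: x̄ = F·x = [3, -3]
step 0: P̄ = F·P·Fᵀ + Q = [39 -36; -36 76]
step 0: y = z − H·x̄ = [1]
step 0: S = H·P̄·Hᵀ + R = [174]
step 0: K = P̄·Hᵀ·S⁻¹ = [1/29; 40/87]
step 0: x' = x̄ + K·y = [88/29, -221/87]
step 0: P' = (I − K·H)·P̄ = [1125/29 -1124/29; -1124/29 3412/87]
step 1: x̄ = F·x = [264/29, -485/29]
step 1: P̄ = F·P·Fᵀ + Q = [10212/29 -20241/29; -20241/29 40709/29]
step 1: y = z − H·x̄ = [471/29]
step 1: S = H·P̄·Hᵀ + R = [41814/29]
step 1: K = P̄·Hᵀ·S⁻¹ = [-3343/6969; 20468/20907]
step 1: x' = x̄ + K·y = [3049/2323, -5741/6969]
step 1: P' = (I − K·H)·P̄ = [47282/2323 -145189/6969; -145189/6969 456035/20907]

step 0: x' = [88/29, -221/87], P' = [1125/29 -1124/29; -1124/29 3412/87]
step 1: x' = [3049/2323, -5741/6969], P' = [47282/2323 -145189/6969; -145189/6969 456035/20907]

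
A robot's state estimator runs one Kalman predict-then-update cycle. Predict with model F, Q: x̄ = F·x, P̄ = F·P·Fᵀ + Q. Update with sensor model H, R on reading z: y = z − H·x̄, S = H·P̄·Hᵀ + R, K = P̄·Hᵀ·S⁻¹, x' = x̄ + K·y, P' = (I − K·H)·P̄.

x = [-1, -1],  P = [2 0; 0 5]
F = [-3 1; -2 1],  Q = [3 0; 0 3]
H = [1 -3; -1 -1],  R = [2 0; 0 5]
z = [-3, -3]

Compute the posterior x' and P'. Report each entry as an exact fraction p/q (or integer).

x̄ = F·x = [2, 1]
P̄ = F·P·Fᵀ + Q = [26 17; 17 16]
y = z − H·x̄ = [-2, 0]
S = H·P̄·Hᵀ + R = [70 56; 56 81]
K = P̄·Hᵀ·S⁻¹ = [383/2534 -115/181; -663/2534 -41/181]
x' = x̄ + K·y = [2151/1267, 1930/1267]
P' = (I − K·H)·P̄ = [6229/2534 1821/2534; 1821/2534 1049/2534]

x' = [2151/1267, 1930/1267]
P' = [6229/2534 1821/2534; 1821/2534 1049/2534]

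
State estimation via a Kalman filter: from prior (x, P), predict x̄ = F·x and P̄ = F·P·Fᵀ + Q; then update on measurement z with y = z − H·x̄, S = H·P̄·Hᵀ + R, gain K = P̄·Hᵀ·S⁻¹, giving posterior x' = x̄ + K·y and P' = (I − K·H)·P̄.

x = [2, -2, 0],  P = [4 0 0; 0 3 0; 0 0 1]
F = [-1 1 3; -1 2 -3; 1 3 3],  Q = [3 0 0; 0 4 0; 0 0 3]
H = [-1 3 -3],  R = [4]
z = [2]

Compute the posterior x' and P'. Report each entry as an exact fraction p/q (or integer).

x' = [-2868/659, -3670/659, -3148/659]
P' = [9157/659 4777/659 1802/659; 4777/659 14070/659 12383/659; 1802/659 12383/659 11953/659]

x̄ = F·x = [-4, -6, -4]
P̄ = F·P·Fᵀ + Q = [19 1 14; 1 29 5; 14 5 43]
y = z − H·x̄ = [4]
S = H·P̄·Hᵀ + R = [659]
K = P̄·Hᵀ·S⁻¹ = [-58/659; 71/659; -128/659]
x' = x̄ + K·y = [-2868/659, -3670/659, -3148/659]
P' = (I − K·H)·P̄ = [9157/659 4777/659 1802/659; 4777/659 14070/659 12383/659; 1802/659 12383/659 11953/659]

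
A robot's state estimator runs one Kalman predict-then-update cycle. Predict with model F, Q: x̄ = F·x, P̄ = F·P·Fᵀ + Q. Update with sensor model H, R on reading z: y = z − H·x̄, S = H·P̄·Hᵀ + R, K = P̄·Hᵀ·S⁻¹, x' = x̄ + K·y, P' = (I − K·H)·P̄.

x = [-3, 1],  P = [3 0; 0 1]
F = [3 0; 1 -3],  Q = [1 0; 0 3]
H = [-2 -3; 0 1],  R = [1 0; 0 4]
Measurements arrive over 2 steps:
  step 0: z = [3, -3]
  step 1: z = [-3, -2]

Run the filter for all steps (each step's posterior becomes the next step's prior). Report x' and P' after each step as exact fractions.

step 0: x̄ = F·x = [-9, -6]
step 0: P̄ = F·P·Fᵀ + Q = [28 9; 9 15]
step 0: y = z − H·x̄ = [-33, 3]
step 0: S = H·P̄·Hᵀ + R = [356 -63; -63 19]
step 0: K = P̄·Hᵀ·S⁻¹ = [-202/559 -405/559; -252/2795 1371/2795]
step 0: x' = x̄ + K·y = [420/559, -4341/2795]
step 0: P' = (I − K·H)·P̄ = [2531/559 -1620/559; -1620/559 5484/2795]
step 1: x̄ = F·x = [1260/559, 15123/2795]
step 1: P̄ = F·P·Fᵀ + Q = [23338/559 22173/559; 22173/559 118996/2795]
step 1: y = z − H·x̄ = [49584/2795, -20713/2795]
step 1: S = H·P̄·Hᵀ + R = [2870899/2795 -578718/2795; -578718/2795 130176/2795]
step 1: K = P̄·Hᵀ·S⁻¹ = [-189163/771370 -1104079/4628220; -64302/385685 600266/3471165]
step 1: x' = x̄ + K·y = [-304127/925644, 813307/694233]
step 1: P' = (I − K·H)·P̄ = [2397321/1542740 -1104079/1157055; -1104079/1157055 2401064/3471165]

step 0: x' = [420/559, -4341/2795], P' = [2531/559 -1620/559; -1620/559 5484/2795]
step 1: x' = [-304127/925644, 813307/694233], P' = [2397321/1542740 -1104079/1157055; -1104079/1157055 2401064/3471165]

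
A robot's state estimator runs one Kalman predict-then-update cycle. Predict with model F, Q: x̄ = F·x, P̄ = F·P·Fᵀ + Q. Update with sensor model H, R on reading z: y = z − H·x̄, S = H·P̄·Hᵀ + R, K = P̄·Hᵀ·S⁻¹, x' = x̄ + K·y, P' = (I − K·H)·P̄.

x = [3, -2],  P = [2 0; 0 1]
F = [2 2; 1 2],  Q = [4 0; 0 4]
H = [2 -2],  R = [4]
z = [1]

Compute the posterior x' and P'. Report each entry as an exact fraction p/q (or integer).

x̄ = F·x = [2, -1]
P̄ = F·P·Fᵀ + Q = [16 8; 8 10]
y = z − H·x̄ = [-5]
S = H·P̄·Hᵀ + R = [44]
K = P̄·Hᵀ·S⁻¹ = [4/11; -1/11]
x' = x̄ + K·y = [2/11, -6/11]
P' = (I − K·H)·P̄ = [112/11 104/11; 104/11 106/11]

x' = [2/11, -6/11]
P' = [112/11 104/11; 104/11 106/11]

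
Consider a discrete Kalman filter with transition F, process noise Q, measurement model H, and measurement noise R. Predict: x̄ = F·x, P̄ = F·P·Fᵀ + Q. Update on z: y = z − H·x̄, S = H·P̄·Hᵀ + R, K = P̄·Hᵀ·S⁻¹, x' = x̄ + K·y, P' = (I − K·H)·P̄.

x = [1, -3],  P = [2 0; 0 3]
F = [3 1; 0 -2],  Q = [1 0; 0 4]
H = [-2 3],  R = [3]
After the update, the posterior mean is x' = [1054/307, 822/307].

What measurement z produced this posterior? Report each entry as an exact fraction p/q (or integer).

x̄ = F·x = [0, 6]
P̄ = F·P·Fᵀ + Q = [22 -6; -6 16]
S = H·P̄·Hᵀ + R = [307]
K = P̄·Hᵀ·S⁻¹ = [-62/307; 60/307]
x' − x̄ = [1054/307, -1020/307] = K·y
y = (KᵀK)⁻¹·Kᵀ·(x' − x̄) = [-17]
z = y + H·x̄ = [-17] + [18] = [1]

z = [1]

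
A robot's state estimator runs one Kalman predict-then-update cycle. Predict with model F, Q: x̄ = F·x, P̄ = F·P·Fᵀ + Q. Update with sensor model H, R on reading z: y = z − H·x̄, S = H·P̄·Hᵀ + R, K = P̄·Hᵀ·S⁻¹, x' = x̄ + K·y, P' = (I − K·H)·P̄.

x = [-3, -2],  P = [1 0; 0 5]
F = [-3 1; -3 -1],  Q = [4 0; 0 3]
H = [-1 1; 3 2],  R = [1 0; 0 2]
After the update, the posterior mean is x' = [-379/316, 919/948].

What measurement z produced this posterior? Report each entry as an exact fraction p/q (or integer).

x̄ = F·x = [7, 11]
P̄ = F·P·Fᵀ + Q = [18 4; 4 17]
S = H·P̄·Hᵀ + R = [28 -16; -16 280]
K = P̄·Hᵀ·S⁻¹ = [-61/158 63/316; 547/948 187/948]
x' − x̄ = [-2591/316, -9509/948] = K·y
y = (KᵀK)⁻¹·Kᵀ·(x' − x̄) = [-2, -45]
z = y + H·x̄ = [-2, -45] + [4, 43] = [2, -2]

z = [2, -2]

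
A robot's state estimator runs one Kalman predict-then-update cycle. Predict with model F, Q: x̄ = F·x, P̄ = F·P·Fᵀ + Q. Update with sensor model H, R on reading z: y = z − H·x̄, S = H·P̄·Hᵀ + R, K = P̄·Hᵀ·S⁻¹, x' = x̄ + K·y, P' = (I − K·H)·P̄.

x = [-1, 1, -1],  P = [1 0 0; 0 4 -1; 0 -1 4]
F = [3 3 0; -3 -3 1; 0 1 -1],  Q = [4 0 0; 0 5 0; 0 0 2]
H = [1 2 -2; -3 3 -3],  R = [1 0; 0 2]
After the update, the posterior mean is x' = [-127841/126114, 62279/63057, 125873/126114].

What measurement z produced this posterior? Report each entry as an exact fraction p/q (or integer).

z = [-1, 3]

x̄ = F·x = [0, -1, 2]
P̄ = F·P·Fᵀ + Q = [49 -48 15; -48 60 -20; 15 -20 12]
S = H·P̄·Hᵀ + R = [246 714; 714 2585]
K = P̄·Hᵀ·S⁻¹ = [40859/126114 -4613/21019; 7672/63057 2416/21019; -25991/126114 50/21019]
x' − x̄ = [-127841/126114, 125336/63057, -126355/126114] = K·y
y = (KᵀK)⁻¹·Kᵀ·(x' − x̄) = [5, 12]
z = y + H·x̄ = [5, 12] + [-6, -9] = [-1, 3]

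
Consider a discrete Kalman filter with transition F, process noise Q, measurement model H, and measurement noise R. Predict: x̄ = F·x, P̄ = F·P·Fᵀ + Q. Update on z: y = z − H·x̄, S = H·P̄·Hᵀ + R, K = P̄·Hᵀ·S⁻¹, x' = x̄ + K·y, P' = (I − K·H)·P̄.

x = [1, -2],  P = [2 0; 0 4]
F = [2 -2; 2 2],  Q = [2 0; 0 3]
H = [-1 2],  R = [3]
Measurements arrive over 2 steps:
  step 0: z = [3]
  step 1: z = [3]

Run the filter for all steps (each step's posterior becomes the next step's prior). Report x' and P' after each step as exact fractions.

step 0: x' = [36/13, 36/13], P' = [2630/169 1252/169; 1252/169 719/169]
step 1: x' = [-44322/13865, -1962/69325], P' = [29322/2773 76776/13865; 76776/13865 252231/69325]

step 0: x̄ = F·x = [6, -2]
step 0: P̄ = F·P·Fᵀ + Q = [26 -8; -8 27]
step 0: y = z − H·x̄ = [13]
step 0: S = H·P̄·Hᵀ + R = [169]
step 0: K = P̄·Hᵀ·S⁻¹ = [-42/169; 62/169]
step 0: x' = x̄ + K·y = [36/13, 36/13]
step 0: P' = (I − K·H)·P̄ = [2630/169 1252/169; 1252/169 719/169]
step 1: x̄ = F·x = [0, 144/13]
step 1: P̄ = F·P·Fᵀ + Q = [22 588/13; 588/13 23919/169]
step 1: y = z − H·x̄ = [-249/13]
step 1: S = H·P̄·Hᵀ + R = [69325/169]
step 1: K = P̄·Hᵀ·S⁻¹ = [2314/13865; 40194/69325]
step 1: x' = x̄ + K·y = [-44322/13865, -1962/69325]
step 1: P' = (I − K·H)·P̄ = [29322/2773 76776/13865; 76776/13865 252231/69325]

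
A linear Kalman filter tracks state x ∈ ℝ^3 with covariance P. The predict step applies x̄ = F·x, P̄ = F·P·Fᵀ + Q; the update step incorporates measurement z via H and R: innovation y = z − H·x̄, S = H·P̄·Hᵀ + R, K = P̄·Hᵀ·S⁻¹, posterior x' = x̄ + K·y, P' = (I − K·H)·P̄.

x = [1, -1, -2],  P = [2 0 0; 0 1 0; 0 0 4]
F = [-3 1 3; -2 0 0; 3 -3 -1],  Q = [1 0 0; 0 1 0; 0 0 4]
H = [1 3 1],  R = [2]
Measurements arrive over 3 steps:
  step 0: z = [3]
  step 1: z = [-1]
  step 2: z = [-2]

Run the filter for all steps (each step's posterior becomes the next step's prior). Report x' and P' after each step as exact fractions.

step 0: x̄ = F·x = [-10, -2, 8]
step 0: P̄ = F·P·Fᵀ + Q = [56 12 -33; 12 9 -12; -33 -12 35]
step 0: y = z − H·x̄ = [11]
step 0: S = H·P̄·Hᵀ + R = [108]
step 0: K = P̄·Hᵀ·S⁻¹ = [59/108; 1/4; -17/54]
step 0: x' = x̄ + K·y = [-431/108, 3/4, 245/54]
step 0: P' = (I − K·H)·P̄ = [2567/108 -11/4 -779/54; -11/4 9/4 -7/2; -779/54 -7/2 656/27]
step 1: x̄ = F·x = [79/3, 431/54, -1013/54]
step 1: P̄ = F·P·Fᵀ + Q = [691 704/3 -1394/3; 704/3 2594/27 -5075/27; -1394/3 -5075/27 10193/27]
step 1: y = z − H·x̄ = [-878/27]
step 1: S = H·P̄·Hᵀ + R = [34724/27]
step 1: K = P̄·Hᵀ·S⁻¹ = [25119/34724; 9043/34724; -8789/17362]
step 1: x' = x̄ + K·y = [48783/17362, -4229/8681, -39893/17362]
step 1: P' = (I − K·H)·P̄ = [625241/34724 -264439/34724 109157/17362; -264439/34724 307341/34724 -319749/17362; 109157/17362 -319749/17362 416256/8681]
step 2: x̄ = F·x = [-137243/8681, -48783/8681, 105808/8681]
step 2: P̄ = F·P·Fᵀ + Q = [3693611/8681 742610/8681 -1425696/8681; 742610/8681 633922/8681 -1225363/8681; -1425696/8681 -1225363/8681 2452547/8681]
step 2: y = z − H·x̄ = [160422/8681]
step 2: S = H·P̄·Hᵀ + R = [6120908/8681]
step 2: K = P̄·Hᵀ·S⁻¹ = [4495745/6120908; 1419013/6120908; -1324619/3060454]
step 2: x' = x̄ + K·y = [-6844567/3060454, -4086819/3060454, 6411847/1530227]
step 2: P' = (I − K·H)·P̄ = [276066123/6120908 -211274405/6120908 183374291/3060454; -211274405/6120908 215019047/6120908 -215472355/3060454; 183374291/3060454 -215472355/3060454 230196768/1530227]

step 0: x' = [-431/108, 3/4, 245/54], P' = [2567/108 -11/4 -779/54; -11/4 9/4 -7/2; -779/54 -7/2 656/27]
step 1: x' = [48783/17362, -4229/8681, -39893/17362], P' = [625241/34724 -264439/34724 109157/17362; -264439/34724 307341/34724 -319749/17362; 109157/17362 -319749/17362 416256/8681]
step 2: x' = [-6844567/3060454, -4086819/3060454, 6411847/1530227], P' = [276066123/6120908 -211274405/6120908 183374291/3060454; -211274405/6120908 215019047/6120908 -215472355/3060454; 183374291/3060454 -215472355/3060454 230196768/1530227]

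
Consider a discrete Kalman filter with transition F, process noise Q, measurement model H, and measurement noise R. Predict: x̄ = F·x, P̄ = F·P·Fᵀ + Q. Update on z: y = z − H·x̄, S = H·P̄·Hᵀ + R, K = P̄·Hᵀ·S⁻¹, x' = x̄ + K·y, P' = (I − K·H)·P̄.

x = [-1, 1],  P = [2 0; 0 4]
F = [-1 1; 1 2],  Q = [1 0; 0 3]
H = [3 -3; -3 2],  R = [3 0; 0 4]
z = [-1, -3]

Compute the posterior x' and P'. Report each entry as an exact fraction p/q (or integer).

x' = [869/302, 1867/604]
P' = [451/151 1011/302; 1011/302 2415/604]

x̄ = F·x = [2, 1]
P̄ = F·P·Fᵀ + Q = [7 6; 6 21]
y = z − H·x̄ = [-4, 1]
S = H·P̄·Hᵀ + R = [147 -99; -99 79]
K = P̄·Hᵀ·S⁻¹ = [-109/302 -171/302; -393/604 -309/604]
x' = x̄ + K·y = [869/302, 1867/604]
P' = (I − K·H)·P̄ = [451/151 1011/302; 1011/302 2415/604]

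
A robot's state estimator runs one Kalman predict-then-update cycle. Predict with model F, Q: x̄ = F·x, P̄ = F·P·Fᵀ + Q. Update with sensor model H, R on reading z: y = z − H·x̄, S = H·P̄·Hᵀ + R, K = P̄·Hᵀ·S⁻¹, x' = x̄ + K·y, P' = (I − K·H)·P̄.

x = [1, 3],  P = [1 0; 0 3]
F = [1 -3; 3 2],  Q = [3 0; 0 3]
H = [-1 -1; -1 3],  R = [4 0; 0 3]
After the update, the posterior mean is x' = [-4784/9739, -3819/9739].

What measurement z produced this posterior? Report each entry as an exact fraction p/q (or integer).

x̄ = F·x = [-8, 9]
P̄ = F·P·Fᵀ + Q = [31 -15; -15 24]
S = H·P̄·Hᵀ + R = [29 -11; -11 340]
K = P̄·Hᵀ·S⁻¹ = [-6276/9739 -2380/9739; -2103/9739 2424/9739]
x' − x̄ = [73128/9739, -91470/9739] = K·y
y = (KᵀK)⁻¹·Kᵀ·(x' − x̄) = [2, -36]
z = y + H·x̄ = [2, -36] + [-1, 35] = [1, -1]

z = [1, -1]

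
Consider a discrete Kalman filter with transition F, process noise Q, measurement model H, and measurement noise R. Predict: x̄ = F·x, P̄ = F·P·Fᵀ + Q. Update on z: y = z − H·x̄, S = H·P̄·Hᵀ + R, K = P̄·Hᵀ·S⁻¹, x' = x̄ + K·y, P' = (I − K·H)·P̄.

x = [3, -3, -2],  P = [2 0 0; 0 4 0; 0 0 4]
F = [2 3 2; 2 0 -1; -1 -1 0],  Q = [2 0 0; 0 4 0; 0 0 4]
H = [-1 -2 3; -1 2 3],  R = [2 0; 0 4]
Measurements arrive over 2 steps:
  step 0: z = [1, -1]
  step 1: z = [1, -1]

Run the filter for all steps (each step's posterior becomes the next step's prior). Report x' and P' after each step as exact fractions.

step 0: x' = [-1615/1579, -2188/7895, -422/1579], P' = [18643/1579 -374/1579 5811/1579; -374/1579 2884/7895 2/1579; 5811/1579 2/1579 2063/1579]
step 1: x' = [-134134414/248924023, -115916326/248924023, -38874543/248924023], P' = [1688734114/248924023 18194530/248924023 531400794/248924023; 18194530/248924023 88245266/248924023 24262918/248924023; 531400794/248924023 24262918/248924023 206761510/248924023]

step 0: x̄ = F·x = [-7, 8, 0]
step 0: P̄ = F·P·Fᵀ + Q = [62 0 -16; 0 16 -4; -16 -4 10]
step 0: y = z − H·x̄ = [10, -24]
step 0: S = H·P̄·Hᵀ + R = [362 184; 184 268]
step 0: K = P̄·Hᵀ·S⁻¹ = [-231/1579 -979/3158; -1934/7895 1917/7895; 187/1579 191/3158]
step 0: x' = x̄ + K·y = [-1615/1579, -2188/7895, -422/1579]
step 0: P' = (I − K·H)·P̄ = [18643/1579 -374/1579 5811/1579; -374/1579 2884/7895 2/1579; 5811/1579 2/1579 2063/1579]
step 1: x̄ = F·x = [-26934/7895, -2808/1579, 10263/7895]
step 1: P̄ = F·P·Fᵀ + Q = [665986/7895 79818/1579 -243862/7895; 79818/1579 59707/1579 -30725/1579; -243862/7895 -30725/1579 123939/7895]
step 1: y = z − H·x̄ = [-77908/7895, -37538/7895]
step 1: S = H·P̄·Hᵀ + R = [7894399/7895 2050469/7895; 2050469/7895 1030469/7895]
step 1: K = P̄·Hᵀ·S⁻¹ = [-65460396/248924023 -14535668/248924023; -60948154/248924023 57771189/248924023; 20178950/248924023 34352393/248924023]
step 1: x' = x̄ + K·y = [-134134414/248924023, -115916326/248924023, -38874543/248924023]
step 1: P' = (I − K·H)·P̄ = [1688734114/248924023 18194530/248924023 531400794/248924023; 18194530/248924023 88245266/248924023 24262918/248924023; 531400794/248924023 24262918/248924023 206761510/248924023]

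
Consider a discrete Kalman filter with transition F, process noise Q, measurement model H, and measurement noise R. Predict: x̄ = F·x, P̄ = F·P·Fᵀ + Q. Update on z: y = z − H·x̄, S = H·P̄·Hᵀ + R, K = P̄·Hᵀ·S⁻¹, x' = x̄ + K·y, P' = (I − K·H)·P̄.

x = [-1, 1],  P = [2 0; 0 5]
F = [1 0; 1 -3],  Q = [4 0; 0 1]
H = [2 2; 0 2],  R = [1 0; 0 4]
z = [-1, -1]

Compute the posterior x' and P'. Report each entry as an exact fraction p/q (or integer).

x̄ = F·x = [-1, -4]
P̄ = F·P·Fᵀ + Q = [6 2; 2 48]
y = z − H·x̄ = [9, 7]
S = H·P̄·Hᵀ + R = [233 200; 200 196]
K = P̄·Hᵀ·S⁻¹ = [584/1417 -567/1417; 100/1417 592/1417]
x' = x̄ + K·y = [-10/109, -48/109]
P' = (I − K·H)·P̄ = [1426/1417 -1134/1417; -1134/1417 1184/1417]

x' = [-10/109, -48/109]
P' = [1426/1417 -1134/1417; -1134/1417 1184/1417]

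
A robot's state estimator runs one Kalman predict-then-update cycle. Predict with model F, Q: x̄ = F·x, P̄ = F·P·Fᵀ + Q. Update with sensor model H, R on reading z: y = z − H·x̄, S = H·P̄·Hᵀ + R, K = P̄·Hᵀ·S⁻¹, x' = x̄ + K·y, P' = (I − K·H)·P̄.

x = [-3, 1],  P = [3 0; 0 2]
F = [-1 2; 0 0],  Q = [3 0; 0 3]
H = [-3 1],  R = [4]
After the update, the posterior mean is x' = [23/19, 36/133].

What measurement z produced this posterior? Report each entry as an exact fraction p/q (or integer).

x̄ = F·x = [5, 0]
P̄ = F·P·Fᵀ + Q = [14 0; 0 3]
S = H·P̄·Hᵀ + R = [133]
K = P̄·Hᵀ·S⁻¹ = [-6/19; 3/133]
x' − x̄ = [-72/19, 36/133] = K·y
y = (KᵀK)⁻¹·Kᵀ·(x' − x̄) = [12]
z = y + H·x̄ = [12] + [-15] = [-3]

z = [-3]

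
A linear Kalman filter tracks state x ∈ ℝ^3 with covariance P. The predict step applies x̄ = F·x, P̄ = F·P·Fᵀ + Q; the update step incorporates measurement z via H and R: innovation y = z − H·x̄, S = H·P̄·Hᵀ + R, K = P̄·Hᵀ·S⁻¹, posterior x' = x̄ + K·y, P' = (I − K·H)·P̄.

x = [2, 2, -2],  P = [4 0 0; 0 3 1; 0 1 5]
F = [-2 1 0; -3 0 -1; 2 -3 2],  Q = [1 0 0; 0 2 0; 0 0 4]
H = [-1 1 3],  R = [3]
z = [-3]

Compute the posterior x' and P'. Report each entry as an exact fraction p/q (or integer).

x' = [-2056/467, -3109/467, -133/467]
P' = [4984/467 5923/467 -379/467; 5923/467 14752/467 -3016/467; -379/467 -3016/467 1036/467]

x̄ = F·x = [-2, -4, -6]
P̄ = F·P·Fᵀ + Q = [20 23 -23; 23 43 -31; -23 -31 55]
y = z − H·x̄ = [17]
S = H·P̄·Hᵀ + R = [467]
K = P̄·Hᵀ·S⁻¹ = [-66/467; -73/467; 157/467]
x' = x̄ + K·y = [-2056/467, -3109/467, -133/467]
P' = (I − K·H)·P̄ = [4984/467 5923/467 -379/467; 5923/467 14752/467 -3016/467; -379/467 -3016/467 1036/467]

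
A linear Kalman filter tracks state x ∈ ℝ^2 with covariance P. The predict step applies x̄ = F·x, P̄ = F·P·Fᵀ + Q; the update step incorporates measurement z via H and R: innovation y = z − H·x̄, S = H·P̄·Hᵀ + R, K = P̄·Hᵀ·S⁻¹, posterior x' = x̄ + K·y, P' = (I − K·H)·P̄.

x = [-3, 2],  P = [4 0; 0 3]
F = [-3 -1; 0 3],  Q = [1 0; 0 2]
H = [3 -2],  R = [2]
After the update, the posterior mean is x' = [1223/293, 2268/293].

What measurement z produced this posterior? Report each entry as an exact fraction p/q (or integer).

x̄ = F·x = [7, 6]
P̄ = F·P·Fᵀ + Q = [40 -9; -9 29]
S = H·P̄·Hᵀ + R = [586]
K = P̄·Hᵀ·S⁻¹ = [69/293; -85/586]
x' − x̄ = [-828/293, 510/293] = K·y
y = (KᵀK)⁻¹·Kᵀ·(x' − x̄) = [-12]
z = y + H·x̄ = [-12] + [9] = [-3]

z = [-3]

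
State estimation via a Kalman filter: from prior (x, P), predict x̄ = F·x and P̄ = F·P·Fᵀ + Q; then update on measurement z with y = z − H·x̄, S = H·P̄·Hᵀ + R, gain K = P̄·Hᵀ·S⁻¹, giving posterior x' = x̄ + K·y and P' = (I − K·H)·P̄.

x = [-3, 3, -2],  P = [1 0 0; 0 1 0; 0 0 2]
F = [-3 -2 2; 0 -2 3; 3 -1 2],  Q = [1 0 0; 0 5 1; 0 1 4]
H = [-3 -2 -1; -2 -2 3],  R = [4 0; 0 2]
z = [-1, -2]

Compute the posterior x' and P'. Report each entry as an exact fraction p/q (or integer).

x̄ = F·x = [-1, -12, -16]
P̄ = F·P·Fᵀ + Q = [22 16 1; 16 27 15; 1 15 22]
y = z − H·x̄ = [-44, 20]
S = H·P̄·Hᵀ + R = [590 267; 267 332]
K = P̄·Hᵀ·S⁻¹ = [-13377/124591 -16637/124591; -27897/124591 7049/124591; -27338/124591 34745/124591]
x' = x̄ + K·y = [131257/124591, -126644/124591, -95684/124591]
P' = (I − K·H)·P̄ = [202178/124591 -253770/124591 -45486/124591; -253770/124591 389017/124591 94864/124591; -45486/124591 94864/124591 56082/124591]

x' = [131257/124591, -126644/124591, -95684/124591]
P' = [202178/124591 -253770/124591 -45486/124591; -253770/124591 389017/124591 94864/124591; -45486/124591 94864/124591 56082/124591]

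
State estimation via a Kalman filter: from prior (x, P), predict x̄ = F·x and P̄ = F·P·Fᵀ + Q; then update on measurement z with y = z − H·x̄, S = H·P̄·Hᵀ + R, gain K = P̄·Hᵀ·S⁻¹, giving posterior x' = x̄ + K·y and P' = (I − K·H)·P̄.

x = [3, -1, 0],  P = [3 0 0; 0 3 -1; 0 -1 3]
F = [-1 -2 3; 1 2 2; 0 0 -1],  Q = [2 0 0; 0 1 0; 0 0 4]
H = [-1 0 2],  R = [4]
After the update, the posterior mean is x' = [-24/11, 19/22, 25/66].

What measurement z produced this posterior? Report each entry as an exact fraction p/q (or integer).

x̄ = F·x = [-1, 1, 0]
P̄ = F·P·Fᵀ + Q = [56 1 -11; 1 20 -4; -11 -4 7]
S = H·P̄·Hᵀ + R = [132]
K = P̄·Hᵀ·S⁻¹ = [-13/22; -3/44; 25/132]
x' − x̄ = [-13/11, -3/22, 25/66] = K·y
y = (KᵀK)⁻¹·Kᵀ·(x' − x̄) = [2]
z = y + H·x̄ = [2] + [1] = [3]

z = [3]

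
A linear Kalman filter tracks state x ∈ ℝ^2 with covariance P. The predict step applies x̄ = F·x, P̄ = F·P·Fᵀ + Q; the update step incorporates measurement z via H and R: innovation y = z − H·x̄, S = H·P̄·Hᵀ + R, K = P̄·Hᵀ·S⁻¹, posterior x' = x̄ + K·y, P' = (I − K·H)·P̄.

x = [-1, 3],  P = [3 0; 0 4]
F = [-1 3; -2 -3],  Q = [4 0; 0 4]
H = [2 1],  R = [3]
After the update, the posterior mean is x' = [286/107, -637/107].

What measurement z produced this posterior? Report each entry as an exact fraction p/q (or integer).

z = [-1]

x̄ = F·x = [10, -7]
P̄ = F·P·Fᵀ + Q = [43 -30; -30 52]
S = H·P̄·Hᵀ + R = [107]
K = P̄·Hᵀ·S⁻¹ = [56/107; -8/107]
x' − x̄ = [-784/107, 112/107] = K·y
y = (KᵀK)⁻¹·Kᵀ·(x' − x̄) = [-14]
z = y + H·x̄ = [-14] + [13] = [-1]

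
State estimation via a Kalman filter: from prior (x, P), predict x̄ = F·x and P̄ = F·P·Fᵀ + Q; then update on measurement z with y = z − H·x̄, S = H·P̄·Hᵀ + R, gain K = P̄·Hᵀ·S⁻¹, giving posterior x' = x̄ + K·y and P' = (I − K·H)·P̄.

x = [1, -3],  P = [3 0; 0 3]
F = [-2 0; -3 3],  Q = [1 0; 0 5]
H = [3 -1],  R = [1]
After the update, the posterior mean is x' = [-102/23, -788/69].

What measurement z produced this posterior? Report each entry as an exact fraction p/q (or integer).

z = [-2]

x̄ = F·x = [-2, -12]
P̄ = F·P·Fᵀ + Q = [13 18; 18 59]
S = H·P̄·Hᵀ + R = [69]
K = P̄·Hᵀ·S⁻¹ = [7/23; -5/69]
x' − x̄ = [-56/23, 40/69] = K·y
y = (KᵀK)⁻¹·Kᵀ·(x' − x̄) = [-8]
z = y + H·x̄ = [-8] + [6] = [-2]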